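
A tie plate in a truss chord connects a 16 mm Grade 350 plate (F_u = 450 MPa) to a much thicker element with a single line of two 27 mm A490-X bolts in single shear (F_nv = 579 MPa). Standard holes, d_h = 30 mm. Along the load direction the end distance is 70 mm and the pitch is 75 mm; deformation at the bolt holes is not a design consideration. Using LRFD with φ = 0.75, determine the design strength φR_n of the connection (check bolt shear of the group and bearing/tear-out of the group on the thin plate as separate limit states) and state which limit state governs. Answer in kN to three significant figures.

497 kN (bolt shear governs)

Bolt shear: A_b = π·27²/4 = 572.6 mm²; R_n = 579 × 572.6 × 2 × 1 / 1000 = 663 kN → 0.75 × 663 = 497 kN.
Bearing (1.5 l_c t F_u ≤ 3.0 d t F_u): upper limit = 3.0·27·16·450 / 1000 = 583.2 kN.
  Edge l_c = 70 − 30/2 = 55 → r_n = 583.2 kN; interior l_c = 75 − 30 = 45 → r_n = 486 kN.
  R_n,bearing = 1·583.2 + 1·486 = 1069 kN → 0.75 × 1069 = 802 kN.
Bolt shear governs: 497 kN.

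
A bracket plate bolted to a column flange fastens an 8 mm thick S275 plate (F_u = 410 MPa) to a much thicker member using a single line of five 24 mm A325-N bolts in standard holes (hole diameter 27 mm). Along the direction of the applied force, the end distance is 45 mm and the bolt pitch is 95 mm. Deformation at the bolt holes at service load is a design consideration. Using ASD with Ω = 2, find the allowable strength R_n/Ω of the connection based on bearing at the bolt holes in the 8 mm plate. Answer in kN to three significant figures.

Per bolt r_n = 1.2 l_c t F_u ≤ 2.4 d t F_u; upper limit = 2.4 × 24 × 8 × 410 / 1000 = 188.9 kN.
Edge bolt: l_c = 45 − 27/2 = 31.5 mm → 1.2 × 31.5 × 8 × 410 / 1000 = 124 → r_n = 124 kN.
Interior bolts: l_c = 95 − 27 = 68 mm → 1.2 × 68 × 8 × 410 / 1000 = 267.6 → r_n = 188.9 kN.
R_n = 1 × 124 + 4 × 188.9 = 879.7 kN.
Allowable strength R_n/Ω = 879.7 / 2 = 440 kN.

440 kN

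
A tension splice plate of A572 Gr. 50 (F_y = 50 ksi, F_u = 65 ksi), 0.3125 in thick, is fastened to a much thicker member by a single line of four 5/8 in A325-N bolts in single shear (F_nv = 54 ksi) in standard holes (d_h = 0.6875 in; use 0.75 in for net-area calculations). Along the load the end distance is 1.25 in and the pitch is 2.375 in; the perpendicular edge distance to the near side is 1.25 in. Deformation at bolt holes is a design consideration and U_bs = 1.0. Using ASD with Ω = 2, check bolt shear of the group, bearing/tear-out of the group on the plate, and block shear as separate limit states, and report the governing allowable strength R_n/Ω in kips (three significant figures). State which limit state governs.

33.1 kips (bolt shear governs)

Bolt shear: A_b = π·0.625²/4 = 0.3068 in²; R_n = 54 × 0.3068 × 4 × 1 = 66.27 kips → 66.27 / 2 = 33.1 kips.
Bearing: edge l_c = 0.9062, r_n = 22.09 kips; interior l_c = 1.688, r_n = 30.47 kips; R_n = 22.09 + 3·30.47 = 113.5 kips → 56.7 kips.
Block shear: A_gv = 2.617, A_nv = 1.797, A_nt = 0.2734 in²; R_n = min(0.6F_uA_nv, 0.6F_yA_gv) + U_bs·F_u·A_nt = 87.85 kips → 43.9 kips.
Bolt shear governs: 33.1 kips.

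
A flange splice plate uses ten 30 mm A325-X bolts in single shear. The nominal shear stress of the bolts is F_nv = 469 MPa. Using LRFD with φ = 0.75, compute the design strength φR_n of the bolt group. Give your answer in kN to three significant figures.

A_b = π × 30² / 4 = 706.9 mm².
R_n = F_nv · A_b · n · n_s = 469 × 706.9 × 10 × 1 / 1000 = 3315 kN.
Design strength φR_n = 0.75 × 3315 = 2490 kN.

2490 kN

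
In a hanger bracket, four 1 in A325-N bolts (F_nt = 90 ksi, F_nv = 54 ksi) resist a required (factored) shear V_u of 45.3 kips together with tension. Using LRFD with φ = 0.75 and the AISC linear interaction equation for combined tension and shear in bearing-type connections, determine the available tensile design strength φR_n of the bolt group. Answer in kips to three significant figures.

A_b = π·1²/4 = 0.7854 in²; f_rv = 45.3 / (4 × 0.7854) = 14.42 ksi.
F'_nt = 1.3 F_nt − (F_nt / φF_nv) f_rv = 1.3·90 − (90/(0.75·54))·14.42 = 84.96 ksi, capped at F_nt → F'_nt = 84.96 ksi.
R_n = F'_nt · A_b · n = 84.96 × 0.7854 × 4 = 266.9 kips.
Design strength φR_n = 0.75 × 266.9 = 200 kips.

200 kips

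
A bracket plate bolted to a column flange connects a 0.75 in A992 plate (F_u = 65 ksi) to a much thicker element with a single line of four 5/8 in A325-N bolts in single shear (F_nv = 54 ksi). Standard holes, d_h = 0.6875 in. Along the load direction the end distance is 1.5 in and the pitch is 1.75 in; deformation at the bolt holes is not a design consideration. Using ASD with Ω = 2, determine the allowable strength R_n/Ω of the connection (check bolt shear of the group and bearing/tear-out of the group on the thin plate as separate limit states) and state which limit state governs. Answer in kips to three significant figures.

Bolt shear: A_b = π·0.625²/4 = 0.3068 in²; R_n = 54 × 0.3068 × 4 × 1 = 66.27 kips → 66.27 / 2 = 33.1 kips.
Bearing (1.5 l_c t F_u ≤ 3.0 d t F_u): upper limit = 3.0·0.625·0.75·65 = 91.41 kips.
  Edge l_c = 1.5 − 0.6875/2 = 1.156 → r_n = 84.55 kips; interior l_c = 1.75 − 0.6875 = 1.062 → r_n = 77.7 kips.
  R_n,bearing = 1·84.55 + 3·77.7 = 317.6 kips → 317.6 / 2 = 159 kips.
Bolt shear governs: 33.1 kips.

33.1 kips (bolt shear governs)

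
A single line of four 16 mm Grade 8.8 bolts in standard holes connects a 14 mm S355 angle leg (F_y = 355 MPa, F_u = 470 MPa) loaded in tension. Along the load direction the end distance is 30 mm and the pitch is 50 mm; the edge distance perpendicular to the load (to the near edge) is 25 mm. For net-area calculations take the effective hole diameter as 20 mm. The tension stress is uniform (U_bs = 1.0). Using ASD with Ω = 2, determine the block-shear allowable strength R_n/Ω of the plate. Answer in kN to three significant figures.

Shear plane L_v = 30 + 3·50 = 180 mm; A_gv = 180 × 14 = 2520 mm².
A_nv = (180 − 3.5·20) × 14 = 1540 mm².
A_nt = (25 − 0.5·20) × 14 = 210 mm².
0.6 F_u A_nv = 434.3 kN; 0.6 F_y A_gv = 536.8 kN → shear rupture governs the shear term.
R_n = 434.3 + 1.0 × 470 × 210 / 1000 = 533 kN.
Allowable strength R_n/Ω = 533 / 2 = 266 kN.

266 kN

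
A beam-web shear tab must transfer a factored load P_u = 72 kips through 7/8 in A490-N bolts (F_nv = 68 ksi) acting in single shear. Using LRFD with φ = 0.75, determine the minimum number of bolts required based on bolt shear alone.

A_b = π·0.875²/4 = 0.6013 in².
Per-bolt design strength φR_n = 0.75 × 68 × 0.6013 × 1 = 30.67 kips.
n ≥ 72 / 30.67 = 2.348 → use 3 bolts.

3 bolts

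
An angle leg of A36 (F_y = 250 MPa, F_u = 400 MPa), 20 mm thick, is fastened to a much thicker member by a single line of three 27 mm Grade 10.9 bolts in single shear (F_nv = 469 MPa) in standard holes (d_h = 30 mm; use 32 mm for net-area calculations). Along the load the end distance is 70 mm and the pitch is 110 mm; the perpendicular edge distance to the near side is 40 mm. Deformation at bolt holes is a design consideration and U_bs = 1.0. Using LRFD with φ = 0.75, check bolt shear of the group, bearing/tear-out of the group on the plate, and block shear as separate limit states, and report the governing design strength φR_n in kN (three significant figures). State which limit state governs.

604 kN (bolt shear governs)

Bolt shear: A_b = π·27²/4 = 572.6 mm²; R_n = 469 × 572.6 × 3 × 1 / 1000 = 805.6 kN → 0.75 × 805.6 = 604 kN.
Bearing: edge l_c = 55, r_n = 518.4 kN; interior l_c = 80, r_n = 518.4 kN; R_n = 518.4 + 2·518.4 = 1555 kN → 1170 kN.
Block shear: A_gv = 5800, A_nv = 4200, A_nt = 480 mm²; R_n = min(0.6F_uA_nv, 0.6F_yA_gv) + U_bs·F_u·A_nt = 1062 kN → 796 kN.
Bolt shear governs: 604 kN.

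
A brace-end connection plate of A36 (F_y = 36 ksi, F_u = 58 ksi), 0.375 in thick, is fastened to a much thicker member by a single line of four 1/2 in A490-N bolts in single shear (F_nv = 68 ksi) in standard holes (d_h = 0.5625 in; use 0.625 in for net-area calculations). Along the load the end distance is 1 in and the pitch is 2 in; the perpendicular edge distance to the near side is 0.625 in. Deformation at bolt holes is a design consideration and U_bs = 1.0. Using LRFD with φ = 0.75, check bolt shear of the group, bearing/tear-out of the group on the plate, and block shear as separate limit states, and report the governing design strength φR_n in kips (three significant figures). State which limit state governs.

Bolt shear: A_b = π·0.5²/4 = 0.1963 in²; R_n = 68 × 0.1963 × 4 × 1 = 53.41 kips → 0.75 × 53.41 = 40.1 kips.
Bearing: edge l_c = 0.7188, r_n = 18.76 kips; interior l_c = 1.438, r_n = 26.1 kips; R_n = 18.76 + 3·26.1 = 97.06 kips → 72.8 kips.
Block shear: A_gv = 2.625, A_nv = 1.805, A_nt = 0.1172 in²; R_n = min(0.6F_uA_nv, 0.6F_yA_gv) + U_bs·F_u·A_nt = 63.5 kips → 47.6 kips.
Bolt shear governs: 40.1 kips.

40.1 kips (bolt shear governs)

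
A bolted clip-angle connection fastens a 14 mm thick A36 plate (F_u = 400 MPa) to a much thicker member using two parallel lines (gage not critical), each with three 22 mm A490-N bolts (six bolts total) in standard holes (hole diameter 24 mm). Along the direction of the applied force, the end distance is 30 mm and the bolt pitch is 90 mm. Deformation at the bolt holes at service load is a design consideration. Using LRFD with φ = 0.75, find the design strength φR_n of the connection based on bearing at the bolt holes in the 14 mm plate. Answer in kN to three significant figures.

Per bolt r_n = 1.2 l_c t F_u ≤ 2.4 d t F_u; upper limit = 2.4 × 22 × 14 × 400 / 1000 = 295.7 kN.
Edge bolt: l_c = 30 − 24/2 = 18 mm → 1.2 × 18 × 14 × 400 / 1000 = 121 → r_n = 121 kN.
Interior bolts: l_c = 90 − 24 = 66 mm → 1.2 × 66 × 14 × 400 / 1000 = 443.5 → r_n = 295.7 kN.
R_n = 2 × 121 + 4 × 295.7 = 1425 kN.
Design strength φR_n = 0.75 × 1425 = 1070 kN.

1070 kN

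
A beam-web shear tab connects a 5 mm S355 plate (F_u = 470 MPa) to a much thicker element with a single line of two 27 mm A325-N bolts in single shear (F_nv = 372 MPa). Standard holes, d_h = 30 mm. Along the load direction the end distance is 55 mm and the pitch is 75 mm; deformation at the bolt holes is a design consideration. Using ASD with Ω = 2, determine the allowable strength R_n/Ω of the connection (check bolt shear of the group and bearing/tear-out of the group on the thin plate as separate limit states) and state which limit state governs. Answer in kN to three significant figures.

120 kN (bearing governs)

Bolt shear: A_b = π·27²/4 = 572.6 mm²; R_n = 372 × 572.6 × 2 × 1 / 1000 = 426 kN → 426 / 2 = 213 kN.
Bearing (1.2 l_c t F_u ≤ 2.4 d t F_u): upper limit = 2.4·27·5·470 / 1000 = 152.3 kN.
  Edge l_c = 55 − 30/2 = 40 → r_n = 112.8 kN; interior l_c = 75 − 30 = 45 → r_n = 126.9 kN.
  R_n,bearing = 1·112.8 + 1·126.9 = 239.7 kN → 239.7 / 2 = 120 kN.
Bearing governs: 120 kN.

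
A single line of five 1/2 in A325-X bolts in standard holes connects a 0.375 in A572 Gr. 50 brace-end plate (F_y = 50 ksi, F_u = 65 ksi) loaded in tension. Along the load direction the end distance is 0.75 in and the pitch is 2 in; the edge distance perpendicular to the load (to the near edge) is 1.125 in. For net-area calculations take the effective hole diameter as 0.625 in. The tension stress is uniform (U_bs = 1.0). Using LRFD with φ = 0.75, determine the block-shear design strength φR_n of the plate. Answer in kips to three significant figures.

80 kips

Shear plane L_v = 0.75 + 4·2 = 8.75 in; A_gv = 8.75 × 0.375 = 3.281 in².
A_nv = (8.75 − 4.5·0.625) × 0.375 = 2.227 in².
A_nt = (1.125 − 0.5·0.625) × 0.375 = 0.3047 in².
0.6 F_u A_nv = 86.84 kips; 0.6 F_y A_gv = 98.44 kips → shear rupture governs the shear term.
R_n = 86.84 + 1.0 × 65 × 0.3047 = 106.6 kips.
Design strength φR_n = 0.75 × 106.6 = 80 kips.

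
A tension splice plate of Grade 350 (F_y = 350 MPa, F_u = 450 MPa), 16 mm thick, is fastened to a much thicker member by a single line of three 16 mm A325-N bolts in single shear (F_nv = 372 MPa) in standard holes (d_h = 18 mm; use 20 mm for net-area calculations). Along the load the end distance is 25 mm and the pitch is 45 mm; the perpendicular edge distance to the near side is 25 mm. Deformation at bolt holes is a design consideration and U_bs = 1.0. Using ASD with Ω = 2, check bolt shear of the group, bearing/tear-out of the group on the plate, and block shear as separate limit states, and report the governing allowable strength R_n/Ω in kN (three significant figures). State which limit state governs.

Bolt shear: A_b = π·16²/4 = 201.1 mm²; R_n = 372 × 201.1 × 3 × 1 / 1000 = 224.4 kN → 224.4 / 2 = 112 kN.
Bearing: edge l_c = 16, r_n = 138.2 kN; interior l_c = 27, r_n = 233.3 kN; R_n = 138.2 + 2·233.3 = 604.8 kN → 302 kN.
Block shear: A_gv = 1840, A_nv = 1040, A_nt = 240 mm²; R_n = min(0.6F_uA_nv, 0.6F_yA_gv) + U_bs·F_u·A_nt = 388.8 kN → 194 kN.
Bolt shear governs: 112 kN.

112 kN (bolt shear governs)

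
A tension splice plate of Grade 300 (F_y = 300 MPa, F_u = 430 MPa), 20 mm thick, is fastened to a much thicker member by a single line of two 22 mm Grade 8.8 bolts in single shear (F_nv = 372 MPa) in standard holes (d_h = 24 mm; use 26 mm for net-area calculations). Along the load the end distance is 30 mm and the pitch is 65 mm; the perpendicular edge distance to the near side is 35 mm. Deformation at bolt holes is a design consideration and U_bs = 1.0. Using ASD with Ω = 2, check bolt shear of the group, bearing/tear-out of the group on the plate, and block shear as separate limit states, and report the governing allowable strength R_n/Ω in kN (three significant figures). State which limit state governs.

141 kN (bolt shear governs)

Bolt shear: A_b = π·22²/4 = 380.1 mm²; R_n = 372 × 380.1 × 2 × 1 / 1000 = 282.8 kN → 282.8 / 2 = 141 kN.
Bearing: edge l_c = 18, r_n = 185.8 kN; interior l_c = 41, r_n = 423.1 kN; R_n = 185.8 + 1·423.1 = 608.9 kN → 304 kN.
Block shear: A_gv = 1900, A_nv = 1120, A_nt = 440 mm²; R_n = min(0.6F_uA_nv, 0.6F_yA_gv) + U_bs·F_u·A_nt = 478.2 kN → 239 kN.
Bolt shear governs: 141 kN.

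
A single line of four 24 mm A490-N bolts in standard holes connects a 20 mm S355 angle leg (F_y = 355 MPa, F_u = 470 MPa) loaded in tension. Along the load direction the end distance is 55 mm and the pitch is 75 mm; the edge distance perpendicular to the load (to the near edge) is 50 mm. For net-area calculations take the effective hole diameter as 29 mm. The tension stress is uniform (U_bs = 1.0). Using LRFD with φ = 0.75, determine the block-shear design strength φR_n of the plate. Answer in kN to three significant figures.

Shear plane L_v = 55 + 3·75 = 280 mm; A_gv = 280 × 20 = 5600 mm².
A_nv = (280 − 3.5·29) × 20 = 3570 mm².
A_nt = (50 − 0.5·29) × 20 = 710 mm².
0.6 F_u A_nv = 1007 kN; 0.6 F_y A_gv = 1193 kN → shear rupture governs the shear term.
R_n = 1007 + 1.0 × 470 × 710 / 1000 = 1340 kN.
Design strength φR_n = 0.75 × 1340 = 1010 kN.

1010 kN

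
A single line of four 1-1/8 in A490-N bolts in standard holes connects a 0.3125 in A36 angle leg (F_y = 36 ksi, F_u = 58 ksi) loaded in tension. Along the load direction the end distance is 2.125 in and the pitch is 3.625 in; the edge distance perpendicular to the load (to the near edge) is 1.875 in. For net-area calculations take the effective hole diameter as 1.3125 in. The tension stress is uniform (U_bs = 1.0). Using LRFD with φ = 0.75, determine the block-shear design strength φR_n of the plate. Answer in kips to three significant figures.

Shear plane L_v = 2.125 + 3·3.625 = 13 in; A_gv = 13 × 0.3125 = 4.062 in².
A_nv = (13 − 3.5·1.3125) × 0.3125 = 2.627 in².
A_nt = (1.875 − 0.5·1.3125) × 0.3125 = 0.3809 in².
0.6 F_u A_nv = 91.42 kips; 0.6 F_y A_gv = 87.75 kips → shear yielding governs the shear term.
R_n = 87.75 + 1.0 × 58 × 0.3809 = 109.8 kips.
Design strength φR_n = 0.75 × 109.8 = 82.4 kips.

82.4 kips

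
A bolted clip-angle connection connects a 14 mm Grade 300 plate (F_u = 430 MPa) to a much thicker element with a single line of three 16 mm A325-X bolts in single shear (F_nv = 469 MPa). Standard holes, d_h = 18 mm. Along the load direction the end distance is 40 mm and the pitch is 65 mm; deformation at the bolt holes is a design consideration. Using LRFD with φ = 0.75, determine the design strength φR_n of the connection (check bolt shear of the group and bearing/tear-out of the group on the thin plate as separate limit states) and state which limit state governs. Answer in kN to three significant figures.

212 kN (bolt shear governs)

Bolt shear: A_b = π·16²/4 = 201.1 mm²; R_n = 469 × 201.1 × 3 × 1 / 1000 = 282.9 kN → 0.75 × 282.9 = 212 kN.
Bearing (1.2 l_c t F_u ≤ 2.4 d t F_u): upper limit = 2.4·16·14·430 / 1000 = 231.2 kN.
  Edge l_c = 40 − 18/2 = 31 → r_n = 223.9 kN; interior l_c = 65 − 18 = 47 → r_n = 231.2 kN.
  R_n,bearing = 1·223.9 + 2·231.2 = 686.3 kN → 0.75 × 686.3 = 515 kN.
Bolt shear governs: 212 kN.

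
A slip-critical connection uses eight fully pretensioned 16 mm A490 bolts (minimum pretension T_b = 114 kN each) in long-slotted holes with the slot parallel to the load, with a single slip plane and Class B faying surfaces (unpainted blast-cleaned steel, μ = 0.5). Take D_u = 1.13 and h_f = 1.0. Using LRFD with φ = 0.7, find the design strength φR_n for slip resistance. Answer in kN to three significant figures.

361 kN

R_n = μ · D_u · h_f · T_b · n_s · n_b = 0.5 × 1.13 × 1.0 × 114 × 1 × 8 = 515.3 kN.
Design strength φR_n = 0.7 × 515.3 = 361 kN.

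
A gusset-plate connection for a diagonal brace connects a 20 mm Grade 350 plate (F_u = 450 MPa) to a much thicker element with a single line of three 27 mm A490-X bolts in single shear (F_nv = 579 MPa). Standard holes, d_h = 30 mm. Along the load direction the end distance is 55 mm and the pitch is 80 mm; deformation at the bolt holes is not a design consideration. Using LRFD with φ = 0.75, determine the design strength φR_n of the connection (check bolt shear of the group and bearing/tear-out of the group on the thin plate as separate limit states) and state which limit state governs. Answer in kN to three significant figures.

746 kN (bolt shear governs)

Bolt shear: A_b = π·27²/4 = 572.6 mm²; R_n = 579 × 572.6 × 3 × 1 / 1000 = 994.5 kN → 0.75 × 994.5 = 746 kN.
Bearing (1.5 l_c t F_u ≤ 3.0 d t F_u): upper limit = 3.0·27·20·450 / 1000 = 729 kN.
  Edge l_c = 55 − 30/2 = 40 → r_n = 540 kN; interior l_c = 80 − 30 = 50 → r_n = 675 kN.
  R_n,bearing = 1·540 + 2·675 = 1890 kN → 0.75 × 1890 = 1420 kN.
Bolt shear governs: 746 kN.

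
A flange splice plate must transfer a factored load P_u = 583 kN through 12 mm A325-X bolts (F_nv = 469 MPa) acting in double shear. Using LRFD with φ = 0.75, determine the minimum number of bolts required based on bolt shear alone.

8 bolts

A_b = π·12²/4 = 113.1 mm².
Per-bolt design strength φR_n = 0.75 × 469 × 113.1 × 2 / 1000 = 79.56 kN.
n ≥ 583 / 79.56 = 7.327 → use 8 bolts.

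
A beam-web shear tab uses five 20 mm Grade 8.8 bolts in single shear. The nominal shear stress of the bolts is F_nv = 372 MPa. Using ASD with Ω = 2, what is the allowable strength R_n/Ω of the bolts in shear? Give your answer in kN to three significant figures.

292 kN

A_b = π × 20² / 4 = 314.2 mm².
R_n = F_nv · A_b · n · n_s = 372 × 314.2 × 5 × 1 / 1000 = 584.3 kN.
Allowable strength R_n/Ω = 584.3 / 2 = 292 kN.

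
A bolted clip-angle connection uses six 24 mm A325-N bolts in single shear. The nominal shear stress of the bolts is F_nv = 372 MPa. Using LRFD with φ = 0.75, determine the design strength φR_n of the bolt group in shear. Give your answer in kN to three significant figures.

A_b = π × 24² / 4 = 452.4 mm².
R_n = F_nv · A_b · n · n_s = 372 × 452.4 × 6 × 1 / 1000 = 1010 kN.
Design strength φR_n = 0.75 × 1010 = 757 kN.

757 kN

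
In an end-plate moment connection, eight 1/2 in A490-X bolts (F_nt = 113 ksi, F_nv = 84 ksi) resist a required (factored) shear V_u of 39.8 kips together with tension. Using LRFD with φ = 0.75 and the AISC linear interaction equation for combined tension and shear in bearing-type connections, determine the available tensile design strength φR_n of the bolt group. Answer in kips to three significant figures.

A_b = π·0.5²/4 = 0.1963 in²; f_rv = 39.8 / (8 × 0.1963) = 25.34 ksi.
F'_nt = 1.3 F_nt − (F_nt / φF_nv) f_rv = 1.3·113 − (113/(0.75·84))·25.34 = 101.5 ksi, capped at F_nt → F'_nt = 101.5 ksi.
R_n = F'_nt · A_b · n = 101.5 × 0.1963 × 8 = 159.4 kips.
Design strength φR_n = 0.75 × 159.4 = 120 kips.

120 kips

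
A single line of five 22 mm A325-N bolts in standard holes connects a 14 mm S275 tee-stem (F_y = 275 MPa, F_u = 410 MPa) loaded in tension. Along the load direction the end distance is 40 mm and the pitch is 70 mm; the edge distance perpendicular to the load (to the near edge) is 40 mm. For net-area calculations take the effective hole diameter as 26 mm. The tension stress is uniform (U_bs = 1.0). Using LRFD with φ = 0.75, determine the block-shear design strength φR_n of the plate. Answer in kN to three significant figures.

641 kN

Shear plane L_v = 40 + 4·70 = 320 mm; A_gv = 320 × 14 = 4480 mm².
A_nv = (320 − 4.5·26) × 14 = 2842 mm².
A_nt = (40 − 0.5·26) × 14 = 378 mm².
0.6 F_u A_nv = 699.1 kN; 0.6 F_y A_gv = 739.2 kN → shear rupture governs the shear term.
R_n = 699.1 + 1.0 × 410 × 378 / 1000 = 854.1 kN.
Design strength φR_n = 0.75 × 854.1 = 641 kN.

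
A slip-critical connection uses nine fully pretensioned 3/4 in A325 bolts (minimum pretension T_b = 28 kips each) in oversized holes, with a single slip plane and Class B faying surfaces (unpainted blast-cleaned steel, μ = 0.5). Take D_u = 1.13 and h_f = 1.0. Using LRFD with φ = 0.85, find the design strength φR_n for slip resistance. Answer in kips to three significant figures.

R_n = μ · D_u · h_f · T_b · n_s · n_b = 0.5 × 1.13 × 1.0 × 28 × 1 × 9 = 142.4 kips.
Design strength φR_n = 0.85 × 142.4 = 121 kips.

121 kips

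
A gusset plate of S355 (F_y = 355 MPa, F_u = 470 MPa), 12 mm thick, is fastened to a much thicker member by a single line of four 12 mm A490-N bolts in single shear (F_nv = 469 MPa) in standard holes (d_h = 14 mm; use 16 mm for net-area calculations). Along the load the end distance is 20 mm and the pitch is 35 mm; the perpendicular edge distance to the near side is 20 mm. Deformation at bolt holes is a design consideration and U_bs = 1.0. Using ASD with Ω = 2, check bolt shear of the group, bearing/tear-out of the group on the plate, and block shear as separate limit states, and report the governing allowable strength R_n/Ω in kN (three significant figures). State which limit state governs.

Bolt shear: A_b = π·12²/4 = 113.1 mm²; R_n = 469 × 113.1 × 4 × 1 / 1000 = 212.2 kN → 212.2 / 2 = 106 kN.
Bearing: edge l_c = 13, r_n = 87.98 kN; interior l_c = 21, r_n = 142.1 kN; R_n = 87.98 + 3·142.1 = 514.4 kN → 257 kN.
Block shear: A_gv = 1500, A_nv = 828, A_nt = 144 mm²; R_n = min(0.6F_uA_nv, 0.6F_yA_gv) + U_bs·F_u·A_nt = 301.2 kN → 151 kN.
Bolt shear governs: 106 kN.

106 kN (bolt shear governs)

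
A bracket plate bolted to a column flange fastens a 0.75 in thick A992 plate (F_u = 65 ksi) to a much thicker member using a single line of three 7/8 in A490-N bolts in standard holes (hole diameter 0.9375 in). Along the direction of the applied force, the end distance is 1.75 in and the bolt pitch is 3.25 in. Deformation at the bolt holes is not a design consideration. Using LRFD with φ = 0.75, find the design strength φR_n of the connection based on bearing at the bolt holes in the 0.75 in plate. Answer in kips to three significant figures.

Per bolt r_n = 1.5 l_c t F_u ≤ 3.0 d t F_u; upper limit = 3.0 × 0.875 × 0.75 × 65 = 128 kips.
Edge bolt: l_c = 1.75 − 0.9375/2 = 1.281 in → 1.5 × 1.281 × 0.75 × 65 = 93.69 → r_n = 93.69 kips.
Interior bolts: l_c = 3.25 − 0.9375 = 2.312 in → 1.5 × 2.312 × 0.75 × 65 = 169.1 → r_n = 128 kips.
R_n = 1 × 93.69 + 2 × 128 = 349.6 kips.
Design strength φR_n = 0.75 × 349.6 = 262 kips.

262 kips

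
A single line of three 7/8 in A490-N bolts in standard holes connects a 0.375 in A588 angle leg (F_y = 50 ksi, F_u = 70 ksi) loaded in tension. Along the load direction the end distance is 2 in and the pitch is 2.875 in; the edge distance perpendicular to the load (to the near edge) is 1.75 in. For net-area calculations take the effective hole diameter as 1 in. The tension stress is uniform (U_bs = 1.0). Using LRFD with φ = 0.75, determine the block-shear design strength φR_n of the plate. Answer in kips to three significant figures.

86.6 kips

Shear plane L_v = 2 + 2·2.875 = 7.75 in; A_gv = 7.75 × 0.375 = 2.906 in².
A_nv = (7.75 − 2.5·1) × 0.375 = 1.969 in².
A_nt = (1.75 − 0.5·1) × 0.375 = 0.4688 in².
0.6 F_u A_nv = 82.69 kips; 0.6 F_y A_gv = 87.19 kips → shear rupture governs the shear term.
R_n = 82.69 + 1.0 × 70 × 0.4688 = 115.5 kips.
Design strength φR_n = 0.75 × 115.5 = 86.6 kips.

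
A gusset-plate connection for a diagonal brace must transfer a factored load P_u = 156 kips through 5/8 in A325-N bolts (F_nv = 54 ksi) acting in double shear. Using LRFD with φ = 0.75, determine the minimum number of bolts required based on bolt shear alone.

7 bolts

A_b = π·0.625²/4 = 0.3068 in².
Per-bolt design strength φR_n = 0.75 × 54 × 0.3068 × 2 = 24.85 kips.
n ≥ 156 / 24.85 = 6.278 → use 7 bolts.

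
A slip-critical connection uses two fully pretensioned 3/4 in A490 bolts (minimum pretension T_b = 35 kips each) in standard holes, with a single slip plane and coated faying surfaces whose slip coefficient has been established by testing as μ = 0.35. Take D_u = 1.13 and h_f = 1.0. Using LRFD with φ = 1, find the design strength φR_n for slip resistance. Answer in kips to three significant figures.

27.7 kips

R_n = μ · D_u · h_f · T_b · n_s · n_b = 0.35 × 1.13 × 1.0 × 35 × 1 × 2 = 27.68 kips.
Design strength φR_n = 1 × 27.68 = 27.7 kips.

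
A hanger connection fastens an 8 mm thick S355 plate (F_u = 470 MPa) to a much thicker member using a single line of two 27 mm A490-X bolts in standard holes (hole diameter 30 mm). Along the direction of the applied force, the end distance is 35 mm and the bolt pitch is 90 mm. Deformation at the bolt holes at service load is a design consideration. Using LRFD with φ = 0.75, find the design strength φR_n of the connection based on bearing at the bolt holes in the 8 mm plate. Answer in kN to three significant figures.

Per bolt r_n = 1.2 l_c t F_u ≤ 2.4 d t F_u; upper limit = 2.4 × 27 × 8 × 470 / 1000 = 243.6 kN.
Edge bolt: l_c = 35 − 30/2 = 20 mm → 1.2 × 20 × 8 × 470 / 1000 = 90.24 → r_n = 90.24 kN.
Interior bolts: l_c = 90 − 30 = 60 mm → 1.2 × 60 × 8 × 470 / 1000 = 270.7 → r_n = 243.6 kN.
R_n = 1 × 90.24 + 1 × 243.6 = 333.9 kN.
Design strength φR_n = 0.75 × 333.9 = 250 kN.

250 kN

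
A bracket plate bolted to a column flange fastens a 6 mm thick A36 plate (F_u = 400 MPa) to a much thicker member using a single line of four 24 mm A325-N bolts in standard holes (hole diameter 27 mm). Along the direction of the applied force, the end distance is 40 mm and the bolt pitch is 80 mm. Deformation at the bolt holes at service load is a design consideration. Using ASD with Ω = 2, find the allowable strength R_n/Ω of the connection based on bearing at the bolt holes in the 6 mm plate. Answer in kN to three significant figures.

246 kN

Per bolt r_n = 1.2 l_c t F_u ≤ 2.4 d t F_u; upper limit = 2.4 × 24 × 6 × 400 / 1000 = 138.2 kN.
Edge bolt: l_c = 40 − 27/2 = 26.5 mm → 1.2 × 26.5 × 6 × 400 / 1000 = 76.32 → r_n = 76.32 kN.
Interior bolts: l_c = 80 − 27 = 53 mm → 1.2 × 53 × 6 × 400 / 1000 = 152.6 → r_n = 138.2 kN.
R_n = 1 × 76.32 + 3 × 138.2 = 491 kN.
Allowable strength R_n/Ω = 491 / 2 = 246 kN.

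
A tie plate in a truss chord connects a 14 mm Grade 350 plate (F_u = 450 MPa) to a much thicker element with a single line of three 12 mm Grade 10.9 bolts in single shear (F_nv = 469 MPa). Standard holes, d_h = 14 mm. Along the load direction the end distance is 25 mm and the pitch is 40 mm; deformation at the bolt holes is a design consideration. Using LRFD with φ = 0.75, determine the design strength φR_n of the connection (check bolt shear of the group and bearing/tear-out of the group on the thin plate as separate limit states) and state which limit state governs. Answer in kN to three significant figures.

Bolt shear: A_b = π·12²/4 = 113.1 mm²; R_n = 469 × 113.1 × 3 × 1 / 1000 = 159.1 kN → 0.75 × 159.1 = 119 kN.
Bearing (1.2 l_c t F_u ≤ 2.4 d t F_u): upper limit = 2.4·12·14·450 / 1000 = 181.4 kN.
  Edge l_c = 25 − 14/2 = 18 → r_n = 136.1 kN; interior l_c = 40 − 14 = 26 → r_n = 181.4 kN.
  R_n,bearing = 1·136.1 + 2·181.4 = 499 kN → 0.75 × 499 = 374 kN.
Bolt shear governs: 119 kN.

119 kN (bolt shear governs)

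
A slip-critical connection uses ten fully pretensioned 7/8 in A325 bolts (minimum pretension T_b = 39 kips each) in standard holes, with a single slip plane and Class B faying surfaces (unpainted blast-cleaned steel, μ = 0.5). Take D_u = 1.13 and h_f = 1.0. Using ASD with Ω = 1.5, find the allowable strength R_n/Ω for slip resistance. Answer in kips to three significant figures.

R_n = μ · D_u · h_f · T_b · n_s · n_b = 0.5 × 1.13 × 1.0 × 39 × 1 × 10 = 220.3 kips.
Allowable strength R_n/Ω = 220.3 / 1.5 = 147 kips.

147 kips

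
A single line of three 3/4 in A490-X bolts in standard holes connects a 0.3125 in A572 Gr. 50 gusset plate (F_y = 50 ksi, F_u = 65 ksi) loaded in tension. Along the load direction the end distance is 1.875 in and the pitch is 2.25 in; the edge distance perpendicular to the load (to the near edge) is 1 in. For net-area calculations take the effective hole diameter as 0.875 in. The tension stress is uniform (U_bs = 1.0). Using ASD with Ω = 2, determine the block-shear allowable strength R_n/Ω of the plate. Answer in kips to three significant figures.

Shear plane L_v = 1.875 + 2·2.25 = 6.375 in; A_gv = 6.375 × 0.3125 = 1.992 in².
A_nv = (6.375 − 2.5·0.875) × 0.3125 = 1.309 in².
A_nt = (1 − 0.5·0.875) × 0.3125 = 0.1758 in².
0.6 F_u A_nv = 51.04 kips; 0.6 F_y A_gv = 59.77 kips → shear rupture governs the shear term.
R_n = 51.04 + 1.0 × 65 × 0.1758 = 62.46 kips.
Allowable strength R_n/Ω = 62.46 / 2 = 31.2 kips.

31.2 kips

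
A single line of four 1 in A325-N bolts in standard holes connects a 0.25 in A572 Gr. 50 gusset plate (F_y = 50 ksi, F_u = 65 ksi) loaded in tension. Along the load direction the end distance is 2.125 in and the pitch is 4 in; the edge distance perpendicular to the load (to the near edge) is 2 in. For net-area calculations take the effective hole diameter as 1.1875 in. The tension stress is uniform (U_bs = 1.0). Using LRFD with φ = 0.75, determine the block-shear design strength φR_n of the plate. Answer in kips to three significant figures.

Shear plane L_v = 2.125 + 3·4 = 14.12 in; A_gv = 14.12 × 0.25 = 3.531 in².
A_nv = (14.12 − 3.5·1.1875) × 0.25 = 2.492 in².
A_nt = (2 − 0.5·1.1875) × 0.25 = 0.3516 in².
0.6 F_u A_nv = 97.2 kips; 0.6 F_y A_gv = 105.9 kips → shear rupture governs the shear term.
R_n = 97.2 + 1.0 × 65 × 0.3516 = 120 kips.
Design strength φR_n = 0.75 × 120 = 90 kips.

90 kips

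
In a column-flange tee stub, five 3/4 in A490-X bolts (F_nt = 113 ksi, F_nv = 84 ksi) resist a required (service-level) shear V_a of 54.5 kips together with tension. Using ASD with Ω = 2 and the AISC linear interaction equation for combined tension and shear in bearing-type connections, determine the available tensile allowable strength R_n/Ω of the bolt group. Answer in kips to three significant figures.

A_b = π·0.75²/4 = 0.4418 in²; f_rv = 54.5 / (5 × 0.4418) = 24.67 ksi.
F'_nt = 1.3 F_nt − (Ω F_nt / F_nv) f_rv = 1.3·113 − (2·113/84)·24.67 = 80.52 ksi, capped at F_nt → F'_nt = 80.52 ksi.
R_n = F'_nt · A_b · n = 80.52 × 0.4418 × 5 = 177.9 kips.
Allowable strength R_n/Ω = 177.9 / 2 = 88.9 kips.

88.9 kips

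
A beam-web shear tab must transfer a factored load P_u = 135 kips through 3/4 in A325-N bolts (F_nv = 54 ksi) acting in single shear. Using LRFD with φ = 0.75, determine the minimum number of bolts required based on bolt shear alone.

8 bolts

A_b = π·0.75²/4 = 0.4418 in².
Per-bolt design strength φR_n = 0.75 × 54 × 0.4418 × 1 = 17.89 kips.
n ≥ 135 / 17.89 = 7.545 → use 8 bolts.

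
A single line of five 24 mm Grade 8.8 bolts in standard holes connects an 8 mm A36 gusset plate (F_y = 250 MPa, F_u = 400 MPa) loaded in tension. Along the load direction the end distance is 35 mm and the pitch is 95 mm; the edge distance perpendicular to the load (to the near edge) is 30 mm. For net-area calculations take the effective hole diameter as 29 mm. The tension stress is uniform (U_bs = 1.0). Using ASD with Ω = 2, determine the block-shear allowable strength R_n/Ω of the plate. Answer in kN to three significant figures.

274 kN

Shear plane L_v = 35 + 4·95 = 415 mm; A_gv = 415 × 8 = 3320 mm².
A_nv = (415 − 4.5·29) × 8 = 2276 mm².
A_nt = (30 − 0.5·29) × 8 = 124 mm².
0.6 F_u A_nv = 546.2 kN; 0.6 F_y A_gv = 498 kN → shear yielding governs the shear term.
R_n = 498 + 1.0 × 400 × 124 / 1000 = 547.6 kN.
Allowable strength R_n/Ω = 547.6 / 2 = 274 kN.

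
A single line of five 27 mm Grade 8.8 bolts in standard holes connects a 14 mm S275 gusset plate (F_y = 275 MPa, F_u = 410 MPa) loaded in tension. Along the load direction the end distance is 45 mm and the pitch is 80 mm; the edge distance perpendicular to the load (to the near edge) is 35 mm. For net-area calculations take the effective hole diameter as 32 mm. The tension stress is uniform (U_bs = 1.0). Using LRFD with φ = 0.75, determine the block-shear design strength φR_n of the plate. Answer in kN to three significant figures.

653 kN

Shear plane L_v = 45 + 4·80 = 365 mm; A_gv = 365 × 14 = 5110 mm².
A_nv = (365 − 4.5·32) × 14 = 3094 mm².
A_nt = (35 − 0.5·32) × 14 = 266 mm².
0.6 F_u A_nv = 761.1 kN; 0.6 F_y A_gv = 843.1 kN → shear rupture governs the shear term.
R_n = 761.1 + 1.0 × 410 × 266 / 1000 = 870.2 kN.
Design strength φR_n = 0.75 × 870.2 = 653 kN.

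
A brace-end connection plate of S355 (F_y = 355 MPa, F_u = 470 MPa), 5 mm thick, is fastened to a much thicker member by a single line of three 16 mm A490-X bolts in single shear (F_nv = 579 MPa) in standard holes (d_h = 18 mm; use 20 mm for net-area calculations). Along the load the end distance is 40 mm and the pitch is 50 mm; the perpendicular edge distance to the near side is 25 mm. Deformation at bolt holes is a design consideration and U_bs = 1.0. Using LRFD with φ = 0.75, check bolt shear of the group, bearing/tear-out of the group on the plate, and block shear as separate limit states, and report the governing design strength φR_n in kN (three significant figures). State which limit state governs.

Bolt shear: A_b = π·16²/4 = 201.1 mm²; R_n = 579 × 201.1 × 3 × 1 / 1000 = 349.2 kN → 0.75 × 349.2 = 262 kN.
Bearing: edge l_c = 31, r_n = 87.42 kN; interior l_c = 32, r_n = 90.24 kN; R_n = 87.42 + 2·90.24 = 267.9 kN → 201 kN.
Block shear: A_gv = 700, A_nv = 450, A_nt = 75 mm²; R_n = min(0.6F_uA_nv, 0.6F_yA_gv) + U_bs·F_u·A_nt = 162.2 kN → 122 kN.
Block shear governs: 122 kN.

122 kN (block shear governs)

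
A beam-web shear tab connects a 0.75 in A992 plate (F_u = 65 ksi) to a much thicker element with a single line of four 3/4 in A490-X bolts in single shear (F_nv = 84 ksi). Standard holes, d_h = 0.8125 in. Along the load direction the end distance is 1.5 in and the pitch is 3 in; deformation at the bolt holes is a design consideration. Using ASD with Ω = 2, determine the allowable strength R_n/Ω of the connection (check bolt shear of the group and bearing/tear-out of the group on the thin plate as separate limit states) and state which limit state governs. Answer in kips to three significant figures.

74.2 kips (bolt shear governs)

Bolt shear: A_b = π·0.75²/4 = 0.4418 in²; R_n = 84 × 0.4418 × 4 × 1 = 148.4 kips → 148.4 / 2 = 74.2 kips.
Bearing (1.2 l_c t F_u ≤ 2.4 d t F_u): upper limit = 2.4·0.75·0.75·65 = 87.75 kips.
  Edge l_c = 1.5 − 0.8125/2 = 1.094 → r_n = 63.98 kips; interior l_c = 3 − 0.8125 = 2.188 → r_n = 87.75 kips.
  R_n,bearing = 1·63.98 + 3·87.75 = 327.2 kips → 327.2 / 2 = 164 kips.
Bolt shear governs: 74.2 kips.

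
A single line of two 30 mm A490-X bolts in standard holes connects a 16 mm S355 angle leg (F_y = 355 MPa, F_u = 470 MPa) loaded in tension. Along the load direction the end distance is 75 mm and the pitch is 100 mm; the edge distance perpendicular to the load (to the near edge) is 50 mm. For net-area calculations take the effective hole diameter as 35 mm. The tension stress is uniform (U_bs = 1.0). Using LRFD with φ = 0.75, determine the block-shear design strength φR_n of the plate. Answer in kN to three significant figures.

Shear plane L_v = 75 + 1·100 = 175 mm; A_gv = 175 × 16 = 2800 mm².
A_nv = (175 − 1.5·35) × 16 = 1960 mm².
A_nt = (50 − 0.5·35) × 16 = 520 mm².
0.6 F_u A_nv = 552.7 kN; 0.6 F_y A_gv = 596.4 kN → shear rupture governs the shear term.
R_n = 552.7 + 1.0 × 470 × 520 / 1000 = 797.1 kN.
Design strength φR_n = 0.75 × 797.1 = 598 kN.

598 kN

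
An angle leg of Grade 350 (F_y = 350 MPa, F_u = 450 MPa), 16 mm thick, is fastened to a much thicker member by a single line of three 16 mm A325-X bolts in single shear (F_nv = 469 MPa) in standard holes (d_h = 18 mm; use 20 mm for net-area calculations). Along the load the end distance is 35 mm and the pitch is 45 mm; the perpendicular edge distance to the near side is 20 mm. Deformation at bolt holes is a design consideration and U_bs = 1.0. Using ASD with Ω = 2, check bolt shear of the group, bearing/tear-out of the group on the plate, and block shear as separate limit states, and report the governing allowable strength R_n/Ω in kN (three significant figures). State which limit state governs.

Bolt shear: A_b = π·16²/4 = 201.1 mm²; R_n = 469 × 201.1 × 3 × 1 / 1000 = 282.9 kN → 282.9 / 2 = 141 kN.
Bearing: edge l_c = 26, r_n = 224.6 kN; interior l_c = 27, r_n = 233.3 kN; R_n = 224.6 + 2·233.3 = 691.2 kN → 346 kN.
Block shear: A_gv = 2000, A_nv = 1200, A_nt = 160 mm²; R_n = min(0.6F_uA_nv, 0.6F_yA_gv) + U_bs·F_u·A_nt = 396 kN → 198 kN.
Bolt shear governs: 141 kN.

141 kN (bolt shear governs)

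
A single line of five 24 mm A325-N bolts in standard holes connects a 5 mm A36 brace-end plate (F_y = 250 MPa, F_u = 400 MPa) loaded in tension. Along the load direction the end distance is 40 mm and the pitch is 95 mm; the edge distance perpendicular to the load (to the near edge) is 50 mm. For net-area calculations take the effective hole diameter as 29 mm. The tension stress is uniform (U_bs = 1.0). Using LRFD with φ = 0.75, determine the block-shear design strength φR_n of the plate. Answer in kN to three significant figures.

290 kN

Shear plane L_v = 40 + 4·95 = 420 mm; A_gv = 420 × 5 = 2100 mm².
A_nv = (420 − 4.5·29) × 5 = 1448 mm².
A_nt = (50 − 0.5·29) × 5 = 177.5 mm².
0.6 F_u A_nv = 347.4 kN; 0.6 F_y A_gv = 315 kN → shear yielding governs the shear term.
R_n = 315 + 1.0 × 400 × 177.5 / 1000 = 386 kN.
Design strength φR_n = 0.75 × 386 = 290 kN.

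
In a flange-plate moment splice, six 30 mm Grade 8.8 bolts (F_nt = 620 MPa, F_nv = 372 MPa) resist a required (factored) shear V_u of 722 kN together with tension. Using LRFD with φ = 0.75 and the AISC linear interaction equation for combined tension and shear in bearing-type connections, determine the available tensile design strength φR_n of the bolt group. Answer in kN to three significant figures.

A_b = π·30²/4 = 706.9 mm²; f_rv = 722 × 1000 / (6 × 706.9) = 170.2 MPa.
F'_nt = 1.3 F_nt − (F_nt / φF_nv) f_rv = 1.3·620 − (620/(0.75·372))·170.2 = 427.7 MPa, capped at F_nt → F'_nt = 427.7 MPa.
R_n = F'_nt · A_b · n = 427.7 × 706.9 × 6 / 1000 = 1814 kN.
Design strength φR_n = 0.75 × 1814 = 1360 kN.

1360 kN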